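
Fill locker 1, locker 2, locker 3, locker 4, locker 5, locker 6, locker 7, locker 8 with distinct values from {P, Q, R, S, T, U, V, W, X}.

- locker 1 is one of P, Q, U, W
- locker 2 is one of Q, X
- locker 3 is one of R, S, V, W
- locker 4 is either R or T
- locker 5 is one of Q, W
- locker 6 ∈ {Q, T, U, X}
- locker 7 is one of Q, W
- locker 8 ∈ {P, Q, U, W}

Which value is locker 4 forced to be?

locker 5 and locker 7 between them cover only {Q, W} — a naked pair. Remove those values from locker 1, locker 2, locker 3, locker 6, locker 8.
locker 2's domain is down to {X}, so locker 2 = X. Eliminate X elsewhere: locker 6.
locker 1 and locker 8 between them cover only {P, U} — a naked pair. Remove those values from locker 6.
locker 6 has just one choice, so locker 6 = T. Strike T from locker 4.
So locker 4 = R.

R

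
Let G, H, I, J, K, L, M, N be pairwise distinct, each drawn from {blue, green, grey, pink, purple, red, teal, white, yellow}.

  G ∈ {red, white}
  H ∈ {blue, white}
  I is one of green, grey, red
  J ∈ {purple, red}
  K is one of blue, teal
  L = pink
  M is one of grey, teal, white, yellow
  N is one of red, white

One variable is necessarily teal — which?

K

L has just one choice, so L = pink.
The 2 variables G and N are confined to {red, white}, which locks those values in; drop them from H, I, J, M.
H's domain is down to {blue}, so H = blue. Strike blue from K.
So teal goes to K.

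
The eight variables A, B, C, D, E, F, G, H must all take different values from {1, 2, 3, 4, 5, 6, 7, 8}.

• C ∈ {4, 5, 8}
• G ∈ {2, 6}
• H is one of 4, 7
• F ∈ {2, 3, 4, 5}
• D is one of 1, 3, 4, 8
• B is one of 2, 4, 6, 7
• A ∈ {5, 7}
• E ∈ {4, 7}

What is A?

The 8 variables together cover exactly {1, 2, 3, 4, 5, 6, 7, 8} — 8 values for 8 variables — and 1 appears only in D's list, so D = 1.
The 7 still-open variables together cover exactly {2, 3, 4, 5, 6, 7, 8} — 7 values for 7 variables — and 3 appears only in F's list, so F = 3.
The 6 still-open variables together cover exactly {2, 4, 5, 6, 7, 8} — 6 values for 6 variables — and 8 appears only in C's list, so C = 8.
Among the 5 still-open variables, 5 fits only A (and all 5 values in {2, 4, 5, 6, 7} must be used), so A = 5.

5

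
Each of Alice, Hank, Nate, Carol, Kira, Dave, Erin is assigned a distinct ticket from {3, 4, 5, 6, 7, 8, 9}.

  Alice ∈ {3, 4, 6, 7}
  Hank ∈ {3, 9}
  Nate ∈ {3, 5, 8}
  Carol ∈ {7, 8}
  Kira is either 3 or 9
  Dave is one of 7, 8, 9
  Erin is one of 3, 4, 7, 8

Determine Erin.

4

The 7 variables together cover exactly {3, 4, 5, 6, 7, 8, 9} — 7 values for 7 variables — and 5 appears only in Nate's list, so Nate = 5.
Among the 6 still-open variables, 6 fits only Alice (and all 6 values in {3, 4, 6, 7, 8, 9} must be used), so Alice = 6.
Among the 5 still-open variables, 4 fits only Erin (and all 5 values in {3, 4, 7, 8, 9} must be used), so Erin = 4.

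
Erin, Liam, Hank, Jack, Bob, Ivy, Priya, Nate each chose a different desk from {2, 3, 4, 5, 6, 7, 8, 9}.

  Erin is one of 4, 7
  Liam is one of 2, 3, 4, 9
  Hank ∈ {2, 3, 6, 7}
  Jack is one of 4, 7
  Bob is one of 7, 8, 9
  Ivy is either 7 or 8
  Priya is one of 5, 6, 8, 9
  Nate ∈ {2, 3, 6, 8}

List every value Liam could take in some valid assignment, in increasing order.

2, 3

The 8 variables together cover exactly {2, 3, 4, 5, 6, 7, 8, 9} — 8 values for 8 variables — and 5 appears only in Priya's list, so Priya = 5.
The 2 variables Erin and Jack are confined to {4, 7}, which locks those values in; drop them from Liam, Hank, Bob, Ivy.
Ivy's domain is down to {8}, so Ivy = 8. So Bob, Nate can't be 8.
Bob's domain is down to {9}, so Bob = 9. Strike 9 from Liam.
No further eliminations apply; Liam can still be any of 2, 3.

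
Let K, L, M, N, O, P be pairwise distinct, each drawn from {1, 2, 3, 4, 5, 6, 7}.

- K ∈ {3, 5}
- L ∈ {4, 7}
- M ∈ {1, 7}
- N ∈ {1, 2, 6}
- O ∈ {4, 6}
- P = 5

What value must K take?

P's domain is down to {5}, so P = 5. Eliminate 5 elsewhere: K.
So K = 3.

3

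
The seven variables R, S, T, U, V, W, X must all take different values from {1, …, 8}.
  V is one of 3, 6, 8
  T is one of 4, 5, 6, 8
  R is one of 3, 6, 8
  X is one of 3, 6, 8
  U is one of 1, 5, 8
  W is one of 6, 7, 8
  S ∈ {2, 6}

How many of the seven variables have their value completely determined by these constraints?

2

R, V, X between them cover only {3, 6, 8} — a naked triple. Remove those values from S, T, U, W.
That leaves S = 2.
W must be 7 (only option left).
Determined: S=2, W=7. The other variables each still have more than one consistent value. That makes 2.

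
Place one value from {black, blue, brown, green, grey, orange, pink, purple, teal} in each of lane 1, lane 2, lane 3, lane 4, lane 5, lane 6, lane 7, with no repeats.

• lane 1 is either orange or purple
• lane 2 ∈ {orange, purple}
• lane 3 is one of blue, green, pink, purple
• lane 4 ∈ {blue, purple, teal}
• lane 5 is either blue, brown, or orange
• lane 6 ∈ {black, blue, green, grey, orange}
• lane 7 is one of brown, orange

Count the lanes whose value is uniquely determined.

lane 1 and lane 2 share exactly the 2 values {orange, purple}; by pigeonhole those values go to them, so strike orange, purple from lane 3, lane 4, lane 5, lane 6, lane 7.
lane 7 must be brown (only option left). Strike brown from lane 5.
lane 5's domain is down to {blue}, so lane 5 = blue. Remove blue from lane 3, lane 4, lane 6.
That leaves lane 4 = teal.
Determined: lane 4=teal, lane 5=blue, lane 7=brown. The other lanes each still have more than one consistent value. That makes 3.

3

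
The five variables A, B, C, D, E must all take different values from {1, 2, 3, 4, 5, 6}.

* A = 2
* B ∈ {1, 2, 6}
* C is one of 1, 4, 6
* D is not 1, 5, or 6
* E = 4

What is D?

A's domain is down to {2}, so A = 2. Remove 2 from B, D.
That leaves E = 4. Strike 4 from C, D.
So D = 3.

3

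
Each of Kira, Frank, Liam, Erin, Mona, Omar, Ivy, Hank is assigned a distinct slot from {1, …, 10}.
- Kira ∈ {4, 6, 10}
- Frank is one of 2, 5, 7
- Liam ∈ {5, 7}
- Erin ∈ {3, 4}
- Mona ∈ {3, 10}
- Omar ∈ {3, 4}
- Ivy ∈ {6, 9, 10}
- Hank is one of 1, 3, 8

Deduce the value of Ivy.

Erin and Omar share exactly the 2 values {3, 4}; by pigeonhole those values go to them, so strike 3, 4 from Kira, Mona, Hank.
Mona's domain is down to {10}, so Mona = 10. Strike 10 from Kira, Ivy.
Kira has just one choice, so Kira = 6. Eliminate 6 elsewhere: Ivy.
So Ivy = 9.

9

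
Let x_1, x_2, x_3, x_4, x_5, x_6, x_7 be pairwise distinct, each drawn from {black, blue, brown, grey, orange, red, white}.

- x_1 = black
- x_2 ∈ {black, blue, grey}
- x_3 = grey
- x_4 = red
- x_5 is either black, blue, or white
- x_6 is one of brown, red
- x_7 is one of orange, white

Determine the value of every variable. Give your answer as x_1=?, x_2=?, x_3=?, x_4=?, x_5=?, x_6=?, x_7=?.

x_1=black, x_2=blue, x_3=grey, x_4=red, x_5=white, x_6=brown, x_7=orange

x_1 must be black (only option left). Eliminate black elsewhere: x_2, x_5.
x_3's domain is down to {grey}, so x_3 = grey. Remove grey from x_2.
x_4's domain is down to {red}, so x_4 = red. So x_6 can't be red.
x_6 has just one choice, so x_6 = brown.
x_2's domain is down to {blue}, so x_2 = blue. So x_5 can't be blue.
x_5 has just one choice, so x_5 = white. Strike white from x_7.
x_7 must be orange (only option left).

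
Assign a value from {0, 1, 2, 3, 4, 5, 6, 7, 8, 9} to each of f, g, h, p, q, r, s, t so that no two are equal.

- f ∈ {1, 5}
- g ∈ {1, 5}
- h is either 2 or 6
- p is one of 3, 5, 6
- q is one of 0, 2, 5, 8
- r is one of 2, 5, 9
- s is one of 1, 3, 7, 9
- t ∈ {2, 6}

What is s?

7

f and g between them cover only {1, 5} — a naked pair. Remove those values from p, q, r, s.
h and t between them cover only {2, 6} — a naked pair. Remove those values from p, q, r.
That leaves p = 3. Eliminate 3 elsewhere: s.
r must be 9 (only option left). Remove 9 from s.
So s = 7.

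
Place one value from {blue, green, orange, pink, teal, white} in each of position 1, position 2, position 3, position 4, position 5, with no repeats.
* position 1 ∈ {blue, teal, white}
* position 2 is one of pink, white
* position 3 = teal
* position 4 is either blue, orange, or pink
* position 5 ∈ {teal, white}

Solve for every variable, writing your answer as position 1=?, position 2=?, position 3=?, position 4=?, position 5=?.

position 3's domain is down to {teal}, so position 3 = teal. Strike teal from position 1, position 5.
position 5's domain is down to {white}, so position 5 = white. Strike white from position 1, position 2.
position 1 must be blue (only option left). Strike blue from position 4.
position 2 has just one choice, so position 2 = pink. So position 4 can't be pink.
position 4's domain is down to {orange}, so position 4 = orange.

position 1=blue, position 2=pink, position 3=teal, position 4=orange, position 5=white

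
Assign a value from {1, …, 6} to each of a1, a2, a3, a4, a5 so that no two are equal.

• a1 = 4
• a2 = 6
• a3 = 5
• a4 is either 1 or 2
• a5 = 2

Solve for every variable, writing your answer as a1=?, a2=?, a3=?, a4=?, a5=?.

a1 has just one choice, so a1 = 4.
a2's domain is down to {6}, so a2 = 6.
That leaves a3 = 5.
a5 has just one choice, so a5 = 2. Remove 2 from a4.
That leaves a4 = 1.

a1=4, a2=6, a3=5, a4=1, a5=2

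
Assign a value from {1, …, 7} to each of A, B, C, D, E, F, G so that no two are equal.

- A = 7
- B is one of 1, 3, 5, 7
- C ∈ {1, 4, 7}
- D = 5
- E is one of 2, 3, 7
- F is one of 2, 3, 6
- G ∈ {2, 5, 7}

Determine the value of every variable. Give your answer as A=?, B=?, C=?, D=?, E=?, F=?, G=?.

A=7, B=1, C=4, D=5, E=3, F=6, G=2

A must be 7 (only option left). Eliminate 7 elsewhere: B, C, E, G.
D has just one choice, so D = 5. Strike 5 from B, G.
That leaves G = 2. Eliminate 2 elsewhere: E, F.
E must be 3 (only option left). So B, F can't be 3.
F's domain is down to {6}, so F = 6.
B's domain is down to {1}, so B = 1. Remove 1 from C.
C's domain is down to {4}, so C = 4.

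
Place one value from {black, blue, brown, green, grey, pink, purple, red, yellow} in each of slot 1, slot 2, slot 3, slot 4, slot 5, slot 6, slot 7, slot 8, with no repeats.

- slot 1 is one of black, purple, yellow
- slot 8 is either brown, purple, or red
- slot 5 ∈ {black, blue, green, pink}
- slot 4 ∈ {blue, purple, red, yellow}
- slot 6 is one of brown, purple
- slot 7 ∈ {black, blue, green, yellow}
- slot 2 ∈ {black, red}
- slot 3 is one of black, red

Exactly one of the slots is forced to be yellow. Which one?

Among the 8 variables, pink fits only slot 5 (and all 8 values in {black, blue, brown, green, pink, purple, red, yellow} must be used), so slot 5 = pink.
The 7 still-open variables together cover exactly {black, blue, brown, green, purple, red, yellow} — 7 values for 7 variables — and green appears only in slot 7's list, so slot 7 = green.
Among the 6 still-open variables, blue fits only slot 4 (and all 6 values in {black, blue, brown, purple, red, yellow} must be used), so slot 4 = blue.
Among the 5 still-open variables, yellow fits only slot 1 (and all 5 values in {black, brown, purple, red, yellow} must be used), so slot 1 = yellow.

slot 1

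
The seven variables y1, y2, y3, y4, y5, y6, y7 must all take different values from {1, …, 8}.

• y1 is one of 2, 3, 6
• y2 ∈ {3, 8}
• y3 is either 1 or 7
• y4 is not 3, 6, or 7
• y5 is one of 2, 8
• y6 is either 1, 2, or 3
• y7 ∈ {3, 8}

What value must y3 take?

y2 and y7 between them cover only {3, 8} — a naked pair. Remove those values from y1, y4, y5, y6.
y5 has just one choice, so y5 = 2. Eliminate 2 elsewhere: y1, y4, y6.
y6's domain is down to {1}, so y6 = 1. Eliminate 1 elsewhere: y3, y4.
So y3 = 7.

7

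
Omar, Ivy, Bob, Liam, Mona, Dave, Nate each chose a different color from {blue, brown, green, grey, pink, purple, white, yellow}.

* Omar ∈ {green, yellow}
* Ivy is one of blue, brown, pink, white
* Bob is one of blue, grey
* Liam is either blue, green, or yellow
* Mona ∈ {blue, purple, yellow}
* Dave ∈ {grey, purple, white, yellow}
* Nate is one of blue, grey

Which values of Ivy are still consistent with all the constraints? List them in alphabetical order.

Bob and Nate between them cover only {blue, grey} — a naked pair. Remove those values from Ivy, Liam, Mona, Dave.
Omar and Liam share exactly the 2 values {green, yellow}; by pigeonhole those values go to them, so strike green, yellow from Mona, Dave.
That leaves Mona = purple. Strike purple from Dave.
That leaves Dave = white. Eliminate white elsewhere: Ivy.
No further eliminations apply; Ivy can still be any of brown, pink.

brown, pink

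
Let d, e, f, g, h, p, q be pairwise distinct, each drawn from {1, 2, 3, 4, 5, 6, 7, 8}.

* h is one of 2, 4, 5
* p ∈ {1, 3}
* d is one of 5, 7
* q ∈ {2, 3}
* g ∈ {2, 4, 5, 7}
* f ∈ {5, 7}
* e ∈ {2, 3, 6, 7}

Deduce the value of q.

3

The 7 variables together cover exactly {1, 2, 3, 4, 5, 6, 7} — 7 values for 7 variables — and 1 appears only in p's list, so p = 1.
The 6 still-open variables draw from only 6 values {2, 3, 4, 5, 6, 7}, so each is used; only e can be 6, hence e = 6.
The 5 still-open variables together cover exactly {2, 3, 4, 5, 7} — 5 values for 5 variables — and 3 appears only in q's list, so q = 3.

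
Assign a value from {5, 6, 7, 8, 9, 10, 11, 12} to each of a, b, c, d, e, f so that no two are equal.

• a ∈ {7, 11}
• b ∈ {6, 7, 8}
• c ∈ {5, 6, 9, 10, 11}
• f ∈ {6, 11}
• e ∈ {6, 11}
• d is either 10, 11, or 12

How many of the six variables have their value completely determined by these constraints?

2

e and f share exactly the 2 values {6, 11}; by pigeonhole those values go to them, so strike 6, 11 from a, b, c, d.
a has just one choice, so a = 7. Eliminate 7 elsewhere: b.
That leaves b = 8.
Determined: a=7, b=8. The other variables each still have more than one consistent value. That makes 2.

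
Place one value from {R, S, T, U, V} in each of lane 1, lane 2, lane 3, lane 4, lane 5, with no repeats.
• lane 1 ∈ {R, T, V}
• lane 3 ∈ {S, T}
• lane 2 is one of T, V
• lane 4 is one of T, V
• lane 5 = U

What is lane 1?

lane 5 has just one choice, so lane 5 = U.
Among the 4 still-open variables, R fits only lane 1 (and all 4 values in {R, S, T, V} must be used), so lane 1 = R.

R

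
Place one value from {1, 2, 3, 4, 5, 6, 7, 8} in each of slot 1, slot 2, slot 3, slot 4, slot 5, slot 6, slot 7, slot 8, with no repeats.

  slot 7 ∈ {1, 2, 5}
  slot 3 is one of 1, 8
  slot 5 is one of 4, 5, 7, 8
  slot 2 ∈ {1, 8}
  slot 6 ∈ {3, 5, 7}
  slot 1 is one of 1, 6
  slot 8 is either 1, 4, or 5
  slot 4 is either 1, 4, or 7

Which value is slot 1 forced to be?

6

The 8 variables draw from only 8 values {1, 2, 3, 4, 5, 6, 7, 8}, so each is used; only slot 7 can be 2, hence slot 7 = 2.
The 7 still-open variables draw from only 7 values {1, 3, 4, 5, 6, 7, 8}, so each is used; only slot 6 can be 3, hence slot 6 = 3.
The 6 still-open variables together cover exactly {1, 4, 5, 6, 7, 8} — 6 values for 6 variables — and 6 appears only in slot 1's list, so slot 1 = 6.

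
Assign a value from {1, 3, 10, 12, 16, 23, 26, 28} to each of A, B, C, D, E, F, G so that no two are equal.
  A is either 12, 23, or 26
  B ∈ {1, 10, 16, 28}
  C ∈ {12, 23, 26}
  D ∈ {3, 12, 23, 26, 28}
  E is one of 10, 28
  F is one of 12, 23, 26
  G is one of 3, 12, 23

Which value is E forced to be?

A, C, F share exactly the 3 values {12, 23, 26}; by pigeonhole those values go to them, so strike 12, 23, 26 from D, G.
G has just one choice, so G = 3. So D can't be 3.
D has just one choice, so D = 28. Strike 28 from B, E.
So E = 10.

10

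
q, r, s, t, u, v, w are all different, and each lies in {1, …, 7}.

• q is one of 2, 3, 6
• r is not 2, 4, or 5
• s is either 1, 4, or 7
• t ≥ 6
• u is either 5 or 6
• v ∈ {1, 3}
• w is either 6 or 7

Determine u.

5

The 7 variables together cover exactly {1, 2, 3, 4, 5, 6, 7} — 7 values for 7 variables — and 2 appears only in q's list, so q = 2.
Among the 6 still-open variables, 4 fits only s (and all 6 values in {1, 3, 4, 5, 6, 7} must be used), so s = 4.
The 5 still-open variables draw from only 5 values {1, 3, 5, 6, 7}, so each is used; only u can be 5, hence u = 5.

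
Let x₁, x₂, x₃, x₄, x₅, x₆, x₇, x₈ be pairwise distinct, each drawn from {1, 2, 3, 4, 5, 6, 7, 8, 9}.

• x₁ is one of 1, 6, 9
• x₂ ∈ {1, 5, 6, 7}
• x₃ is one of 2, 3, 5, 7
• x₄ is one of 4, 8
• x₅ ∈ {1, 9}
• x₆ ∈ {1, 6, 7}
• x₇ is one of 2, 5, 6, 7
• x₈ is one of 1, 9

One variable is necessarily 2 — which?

x₅ and x₈ between them cover only {1, 9} — a naked pair. Remove those values from x₁, x₂, x₆.
x₁ has just one choice, so x₁ = 6. Remove 6 from x₂, x₆, x₇.
x₆'s domain is down to {7}, so x₆ = 7. Remove 7 from x₂, x₃, x₇.
x₂'s domain is down to {5}, so x₂ = 5. Strike 5 from x₃, x₇.
So 2 goes to x₇.

x₇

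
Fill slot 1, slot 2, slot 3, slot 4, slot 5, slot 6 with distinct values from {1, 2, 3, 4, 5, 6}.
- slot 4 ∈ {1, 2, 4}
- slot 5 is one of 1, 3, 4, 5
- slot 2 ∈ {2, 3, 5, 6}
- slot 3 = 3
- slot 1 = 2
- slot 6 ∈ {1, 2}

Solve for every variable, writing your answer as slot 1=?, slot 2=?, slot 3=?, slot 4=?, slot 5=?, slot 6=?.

slot 1=2, slot 2=6, slot 3=3, slot 4=4, slot 5=5, slot 6=1

slot 1 has just one choice, so slot 1 = 2. Remove 2 from slot 2, slot 4, slot 6.
That leaves slot 3 = 3. So slot 2, slot 5 can't be 3.
slot 6 has just one choice, so slot 6 = 1. Remove 1 from slot 4, slot 5.
That leaves slot 4 = 4. So slot 5 can't be 4.
slot 5 must be 5 (only option left). Remove 5 from slot 2.
slot 2's domain is down to {6}, so slot 2 = 6.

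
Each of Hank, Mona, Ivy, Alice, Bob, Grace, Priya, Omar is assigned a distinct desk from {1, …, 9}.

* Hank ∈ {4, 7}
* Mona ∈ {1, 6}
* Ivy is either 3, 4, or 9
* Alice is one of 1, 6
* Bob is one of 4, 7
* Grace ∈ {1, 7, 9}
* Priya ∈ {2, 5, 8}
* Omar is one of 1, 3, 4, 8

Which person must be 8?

Omar

Hank and Bob between them cover only {4, 7} — a naked pair. Remove those values from Ivy, Grace, Omar.
The 2 variables Mona and Alice are confined to {1, 6}, which locks those values in; drop them from Grace, Omar.
That leaves Grace = 9. Strike 9 from Ivy.
Ivy must be 3 (only option left). Remove 3 from Omar.
So 8 goes to Omar.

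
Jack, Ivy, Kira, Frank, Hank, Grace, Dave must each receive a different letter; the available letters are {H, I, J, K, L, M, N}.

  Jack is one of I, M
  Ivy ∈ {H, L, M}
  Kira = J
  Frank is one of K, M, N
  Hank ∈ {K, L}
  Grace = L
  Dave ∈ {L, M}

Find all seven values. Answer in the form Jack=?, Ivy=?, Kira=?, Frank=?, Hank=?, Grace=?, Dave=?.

Jack=I, Ivy=H, Kira=J, Frank=N, Hank=K, Grace=L, Dave=M

Kira has just one choice, so Kira = J.
Grace's domain is down to {L}, so Grace = L. So Ivy, Hank, Dave can't be L.
That leaves Dave = M. Remove M from Jack, Ivy, Frank.
Jack's domain is down to {I}, so Jack = I.
That leaves Ivy = H.
Hank's domain is down to {K}, so Hank = K. Eliminate K elsewhere: Frank.
Frank has just one choice, so Frank = N.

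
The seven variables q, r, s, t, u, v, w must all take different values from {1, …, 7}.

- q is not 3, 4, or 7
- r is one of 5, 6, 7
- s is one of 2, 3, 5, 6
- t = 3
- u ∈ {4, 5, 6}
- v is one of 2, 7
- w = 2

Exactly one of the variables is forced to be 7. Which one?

t must be 3 (only option left). Eliminate 3 elsewhere: s.
w's domain is down to {2}, so w = 2. Remove 2 from q, s, v.
So 7 goes to v.

v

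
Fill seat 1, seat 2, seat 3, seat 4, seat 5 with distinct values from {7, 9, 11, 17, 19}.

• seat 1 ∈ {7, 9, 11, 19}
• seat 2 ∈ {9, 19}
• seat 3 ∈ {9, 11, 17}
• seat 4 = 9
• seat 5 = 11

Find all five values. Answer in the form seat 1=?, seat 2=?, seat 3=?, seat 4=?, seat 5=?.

seat 1=7, seat 2=19, seat 3=17, seat 4=9, seat 5=11

seat 4 must be 9 (only option left). So seat 1, seat 2, seat 3 can't be 9.
seat 5 must be 11 (only option left). Eliminate 11 elsewhere: seat 1, seat 3.
seat 2 has just one choice, so seat 2 = 19. Remove 19 from seat 1.
seat 3 must be 17 (only option left).
seat 1's domain is down to {7}, so seat 1 = 7.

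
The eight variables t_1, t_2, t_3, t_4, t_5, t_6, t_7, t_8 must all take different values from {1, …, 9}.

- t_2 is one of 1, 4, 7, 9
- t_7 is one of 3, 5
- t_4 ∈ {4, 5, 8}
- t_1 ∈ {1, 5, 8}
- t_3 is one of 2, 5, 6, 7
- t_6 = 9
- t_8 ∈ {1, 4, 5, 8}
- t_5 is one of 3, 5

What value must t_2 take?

t_6 has just one choice, so t_6 = 9. Strike 9 from t_2.
t_5 and t_7 share exactly the 2 values {3, 5}; by pigeonhole those values go to them, so strike 3, 5 from t_1, t_3, t_4, t_8.
t_1, t_4, t_8 share exactly the 3 values {1, 4, 8}; by pigeonhole those values go to them, so strike 1, 4, 8 from t_2.
So t_2 = 7.

7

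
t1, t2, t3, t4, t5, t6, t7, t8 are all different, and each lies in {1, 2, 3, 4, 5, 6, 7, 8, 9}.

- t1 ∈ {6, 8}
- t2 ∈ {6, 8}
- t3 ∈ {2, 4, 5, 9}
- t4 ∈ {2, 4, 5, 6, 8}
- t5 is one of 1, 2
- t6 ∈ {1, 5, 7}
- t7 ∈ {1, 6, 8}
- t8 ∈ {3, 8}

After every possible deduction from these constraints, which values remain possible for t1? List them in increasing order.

t1 and t2 share exactly the 2 values {6, 8}; by pigeonhole those values go to them, so strike 6, 8 from t4, t7, t8.
t7 has just one choice, so t7 = 1. Remove 1 from t5, t6.
t8 must be 3 (only option left).
t5 has just one choice, so t5 = 2. Eliminate 2 elsewhere: t3, t4.
No further eliminations apply; t1 can still be any of 6, 8.

6, 8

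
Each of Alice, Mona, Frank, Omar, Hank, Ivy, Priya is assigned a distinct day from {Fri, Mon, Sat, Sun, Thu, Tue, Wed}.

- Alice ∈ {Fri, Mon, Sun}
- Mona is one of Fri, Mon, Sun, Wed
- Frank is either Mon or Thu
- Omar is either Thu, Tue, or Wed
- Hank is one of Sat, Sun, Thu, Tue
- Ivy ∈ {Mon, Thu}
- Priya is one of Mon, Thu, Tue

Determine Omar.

Wed

Among the 7 variables, Sat fits only Hank (and all 7 values in {Fri, Mon, Sat, Sun, Thu, Tue, Wed} must be used), so Hank = Sat.
Frank and Ivy share exactly the 2 values {Mon, Thu}; by pigeonhole those values go to them, so strike Mon, Thu from Alice, Mona, Omar, Priya.
That leaves Priya = Tue. Remove Tue from Omar.
So Omar = Wed.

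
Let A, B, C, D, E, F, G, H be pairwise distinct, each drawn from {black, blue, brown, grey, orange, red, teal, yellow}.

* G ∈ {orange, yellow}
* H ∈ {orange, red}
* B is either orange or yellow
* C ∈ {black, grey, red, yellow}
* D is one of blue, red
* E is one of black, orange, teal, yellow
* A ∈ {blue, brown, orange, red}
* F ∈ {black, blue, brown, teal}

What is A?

brown

The 8 variables draw from only 8 values {black, blue, brown, grey, orange, red, teal, yellow}, so each is used; only C can be grey, hence C = grey.
The 2 variables B and G are confined to {orange, yellow}, which locks those values in; drop them from A, E, H.
H has just one choice, so H = red. So A, D can't be red.
D has just one choice, so D = blue. Eliminate blue elsewhere: A, F.
So A = brown.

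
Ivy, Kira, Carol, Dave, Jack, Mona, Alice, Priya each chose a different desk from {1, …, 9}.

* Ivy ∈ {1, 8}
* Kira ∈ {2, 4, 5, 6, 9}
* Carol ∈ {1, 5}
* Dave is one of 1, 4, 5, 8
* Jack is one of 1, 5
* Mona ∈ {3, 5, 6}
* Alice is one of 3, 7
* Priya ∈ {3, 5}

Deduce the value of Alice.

Carol and Jack between them cover only {1, 5} — a naked pair. Remove those values from Ivy, Kira, Dave, Mona, Priya.
Ivy's domain is down to {8}, so Ivy = 8. Eliminate 8 elsewhere: Dave.
That leaves Dave = 4. Remove 4 from Kira.
Priya has just one choice, so Priya = 3. So Mona, Alice can't be 3.
So Alice = 7.

7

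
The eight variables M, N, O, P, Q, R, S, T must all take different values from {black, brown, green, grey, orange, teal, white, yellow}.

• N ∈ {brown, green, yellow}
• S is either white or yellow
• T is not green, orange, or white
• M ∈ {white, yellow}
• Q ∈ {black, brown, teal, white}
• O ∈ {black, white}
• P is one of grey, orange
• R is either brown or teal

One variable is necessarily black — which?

O

The 8 variables together cover exactly {black, brown, green, grey, orange, teal, white, yellow} — 8 values for 8 variables — and green appears only in N's list, so N = green.
The 7 still-open variables draw from only 7 values {black, brown, grey, orange, teal, white, yellow}, so each is used; only P can be orange, hence P = orange.
The 6 still-open variables together cover exactly {black, brown, grey, teal, white, yellow} — 6 values for 6 variables — and grey appears only in T's list, so T = grey.
M and S between them cover only {white, yellow} — a naked pair. Remove those values from O, Q.
So black goes to O.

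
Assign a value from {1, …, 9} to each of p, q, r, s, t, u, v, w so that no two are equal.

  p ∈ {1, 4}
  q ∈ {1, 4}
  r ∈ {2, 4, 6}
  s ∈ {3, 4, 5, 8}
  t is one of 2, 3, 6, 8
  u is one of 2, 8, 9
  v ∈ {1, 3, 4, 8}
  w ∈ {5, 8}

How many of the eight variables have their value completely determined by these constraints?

The 8 variables draw from only 8 values {1, 2, 3, 4, 5, 6, 8, 9}, so each is used; only u can be 9, hence u = 9.
p and q between them cover only {1, 4} — a naked pair. Remove those values from r, s, v.
s, v, w between them cover only {3, 5, 8} — a naked triple. Remove those values from t.
Determined: u=9. The other variables each still have more than one consistent value. That makes 1.

1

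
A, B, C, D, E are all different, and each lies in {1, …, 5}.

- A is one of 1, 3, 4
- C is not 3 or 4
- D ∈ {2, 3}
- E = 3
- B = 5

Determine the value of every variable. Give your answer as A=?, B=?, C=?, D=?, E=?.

B must be 5 (only option left). Strike 5 from C.
E must be 3 (only option left). Strike 3 from A, D.
D has just one choice, so D = 2. Eliminate 2 elsewhere: C.
That leaves C = 1. Remove 1 from A.
A has just one choice, so A = 4.

A=4, B=5, C=1, D=2, E=3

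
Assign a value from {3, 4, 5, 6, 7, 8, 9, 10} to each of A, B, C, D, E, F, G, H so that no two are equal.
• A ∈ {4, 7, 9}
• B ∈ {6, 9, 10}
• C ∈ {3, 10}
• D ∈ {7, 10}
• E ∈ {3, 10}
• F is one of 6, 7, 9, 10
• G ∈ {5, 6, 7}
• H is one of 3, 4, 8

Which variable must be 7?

Among the 8 variables, 5 fits only G (and all 8 values in {3, 4, 5, 6, 7, 8, 9, 10} must be used), so G = 5.
The 7 still-open variables together cover exactly {3, 4, 6, 7, 8, 9, 10} — 7 values for 7 variables — and 8 appears only in H's list, so H = 8.
The 6 still-open variables draw from only 6 values {3, 4, 6, 7, 9, 10}, so each is used; only A can be 4, hence A = 4.
C and E between them cover only {3, 10} — a naked pair. Remove those values from B, D, F.
So 7 goes to D.

D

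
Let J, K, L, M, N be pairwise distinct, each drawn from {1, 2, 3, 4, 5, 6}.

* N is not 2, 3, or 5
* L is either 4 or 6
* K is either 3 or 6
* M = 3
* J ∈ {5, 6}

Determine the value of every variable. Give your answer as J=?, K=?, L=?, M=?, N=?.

J=5, K=6, L=4, M=3, N=1

M must be 3 (only option left). Strike 3 from K.
K's domain is down to {6}, so K = 6. Strike 6 from J, L, N.
L has just one choice, so L = 4. So N can't be 4.
N must be 1 (only option left).
J's domain is down to {5}, so J = 5.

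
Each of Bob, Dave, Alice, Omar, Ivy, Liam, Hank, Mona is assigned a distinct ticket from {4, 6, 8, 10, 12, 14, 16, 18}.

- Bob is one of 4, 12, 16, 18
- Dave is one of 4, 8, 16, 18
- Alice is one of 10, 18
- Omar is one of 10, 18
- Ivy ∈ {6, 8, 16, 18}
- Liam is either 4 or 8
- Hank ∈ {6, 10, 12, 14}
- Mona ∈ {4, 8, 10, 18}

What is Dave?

16

The 8 variables together cover exactly {4, 6, 8, 10, 12, 14, 16, 18} — 8 values for 8 variables — and 14 appears only in Hank's list, so Hank = 14.
The 7 still-open variables together cover exactly {4, 6, 8, 10, 12, 16, 18} — 7 values for 7 variables — and 6 appears only in Ivy's list, so Ivy = 6.
The 6 still-open variables together cover exactly {4, 8, 10, 12, 16, 18} — 6 values for 6 variables — and 12 appears only in Bob's list, so Bob = 12.
Among the 5 still-open variables, 16 fits only Dave (and all 5 values in {4, 8, 10, 16, 18} must be used), so Dave = 16.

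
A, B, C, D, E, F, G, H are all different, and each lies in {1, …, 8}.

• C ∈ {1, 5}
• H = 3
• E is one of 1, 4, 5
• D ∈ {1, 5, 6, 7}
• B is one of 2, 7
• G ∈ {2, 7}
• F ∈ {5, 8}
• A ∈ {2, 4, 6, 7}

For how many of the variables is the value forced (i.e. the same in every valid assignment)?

2

H's domain is down to {3}, so H = 3.
The 7 still-open variables together cover exactly {1, 2, 4, 5, 6, 7, 8} — 7 values for 7 variables — and 8 appears only in F's list, so F = 8.
B and G share exactly the 2 values {2, 7}; by pigeonhole those values go to them, so strike 2, 7 from A, D.
Determined: F=8, H=3. The other variables each still have more than one consistent value. That makes 2.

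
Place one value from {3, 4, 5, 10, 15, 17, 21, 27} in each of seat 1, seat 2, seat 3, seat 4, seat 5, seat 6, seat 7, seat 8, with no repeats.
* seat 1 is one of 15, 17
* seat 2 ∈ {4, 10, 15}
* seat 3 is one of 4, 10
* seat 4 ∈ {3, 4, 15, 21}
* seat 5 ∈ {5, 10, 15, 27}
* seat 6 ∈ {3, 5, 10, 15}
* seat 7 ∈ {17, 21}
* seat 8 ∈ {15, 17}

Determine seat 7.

21

The 8 variables together cover exactly {3, 4, 5, 10, 15, 17, 21, 27} — 8 values for 8 variables — and 27 appears only in seat 5's list, so seat 5 = 27.
The 7 still-open variables draw from only 7 values {3, 4, 5, 10, 15, 17, 21}, so each is used; only seat 6 can be 5, hence seat 6 = 5.
The 6 still-open variables draw from only 6 values {3, 4, 10, 15, 17, 21}, so each is used; only seat 4 can be 3, hence seat 4 = 3.
Among the 5 still-open variables, 21 fits only seat 7 (and all 5 values in {4, 10, 15, 17, 21} must be used), so seat 7 = 21.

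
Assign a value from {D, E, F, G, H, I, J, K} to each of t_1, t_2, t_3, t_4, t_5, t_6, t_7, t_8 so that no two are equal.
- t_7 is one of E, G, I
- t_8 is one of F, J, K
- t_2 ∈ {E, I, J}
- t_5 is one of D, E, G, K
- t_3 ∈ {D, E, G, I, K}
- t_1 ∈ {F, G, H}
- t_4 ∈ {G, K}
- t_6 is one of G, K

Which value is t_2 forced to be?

The 8 variables draw from only 8 values {D, E, F, G, H, I, J, K}, so each is used; only t_1 can be H, hence t_1 = H.
The 7 still-open variables draw from only 7 values {D, E, F, G, I, J, K}, so each is used; only t_8 can be F, hence t_8 = F.
Among the 6 still-open variables, J fits only t_2 (and all 6 values in {D, E, G, I, J, K} must be used), so t_2 = J.

J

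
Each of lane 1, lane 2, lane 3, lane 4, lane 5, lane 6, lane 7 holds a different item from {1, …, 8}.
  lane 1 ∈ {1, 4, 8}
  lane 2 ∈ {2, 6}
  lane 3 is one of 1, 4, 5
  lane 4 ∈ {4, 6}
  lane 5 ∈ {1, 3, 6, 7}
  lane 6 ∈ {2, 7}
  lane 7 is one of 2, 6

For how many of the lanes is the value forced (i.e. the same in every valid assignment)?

2

The 2 variables lane 2 and lane 7 are confined to {2, 6}, which locks those values in; drop them from lane 4, lane 5, lane 6.
lane 4's domain is down to {4}, so lane 4 = 4. Eliminate 4 elsewhere: lane 1, lane 3.
lane 6 must be 7 (only option left). Eliminate 7 elsewhere: lane 5.
Determined: lane 4=4, lane 6=7. The other lanes each still have more than one consistent value. That makes 2.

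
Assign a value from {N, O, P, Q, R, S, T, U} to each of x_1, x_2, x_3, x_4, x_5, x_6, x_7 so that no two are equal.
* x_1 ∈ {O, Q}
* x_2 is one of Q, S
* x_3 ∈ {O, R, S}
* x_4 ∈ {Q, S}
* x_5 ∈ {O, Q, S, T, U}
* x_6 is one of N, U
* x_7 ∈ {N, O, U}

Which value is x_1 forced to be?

The 7 variables draw from only 7 values {N, O, Q, R, S, T, U}, so each is used; only x_3 can be R, hence x_3 = R.
The 6 still-open variables draw from only 6 values {N, O, Q, S, T, U}, so each is used; only x_5 can be T, hence x_5 = T.
x_2 and x_4 share exactly the 2 values {Q, S}; by pigeonhole those values go to them, so strike Q, S from x_1.
So x_1 = O.

O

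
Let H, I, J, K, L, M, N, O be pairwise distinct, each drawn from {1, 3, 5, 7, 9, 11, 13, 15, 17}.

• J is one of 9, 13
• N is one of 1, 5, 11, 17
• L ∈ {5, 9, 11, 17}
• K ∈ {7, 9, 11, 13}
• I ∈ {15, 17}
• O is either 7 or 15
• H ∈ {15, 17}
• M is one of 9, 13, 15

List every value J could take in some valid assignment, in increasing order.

Among the 8 variables, 1 fits only N (and all 8 values in {1, 5, 7, 9, 11, 13, 15, 17} must be used), so N = 1.
The 7 still-open variables together cover exactly {5, 7, 9, 11, 13, 15, 17} — 7 values for 7 variables — and 5 appears only in L's list, so L = 5.
The 6 still-open variables draw from only 6 values {7, 9, 11, 13, 15, 17}, so each is used; only K can be 11, hence K = 11.
The 5 still-open variables together cover exactly {7, 9, 13, 15, 17} — 5 values for 5 variables — and 7 appears only in O's list, so O = 7.
H and I between them cover only {15, 17} — a naked pair. Remove those values from M.
No further eliminations apply; J can still be any of 9, 13.

9, 13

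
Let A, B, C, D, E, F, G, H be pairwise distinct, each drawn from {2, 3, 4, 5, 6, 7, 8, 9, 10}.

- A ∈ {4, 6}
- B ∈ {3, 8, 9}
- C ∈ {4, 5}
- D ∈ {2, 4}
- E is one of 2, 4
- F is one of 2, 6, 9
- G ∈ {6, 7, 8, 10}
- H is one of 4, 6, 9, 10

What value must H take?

10

D and E share exactly the 2 values {2, 4}; by pigeonhole those values go to them, so strike 2, 4 from A, C, F, H.
A has just one choice, so A = 6. Strike 6 from F, G, H.
That leaves C = 5.
F has just one choice, so F = 9. Eliminate 9 elsewhere: B, H.
So H = 10.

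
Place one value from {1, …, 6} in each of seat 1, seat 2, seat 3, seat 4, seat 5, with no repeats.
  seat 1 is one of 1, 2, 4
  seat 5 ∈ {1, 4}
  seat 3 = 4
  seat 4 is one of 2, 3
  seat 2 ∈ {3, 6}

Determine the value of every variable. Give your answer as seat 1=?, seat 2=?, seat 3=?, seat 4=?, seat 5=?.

seat 3 must be 4 (only option left). Remove 4 from seat 1, seat 5.
That leaves seat 5 = 1. So seat 1 can't be 1.
seat 1 must be 2 (only option left). Strike 2 from seat 4.
seat 4 must be 3 (only option left). Strike 3 from seat 2.
seat 2's domain is down to {6}, so seat 2 = 6.

seat 1=2, seat 2=6, seat 3=4, seat 4=3, seat 5=1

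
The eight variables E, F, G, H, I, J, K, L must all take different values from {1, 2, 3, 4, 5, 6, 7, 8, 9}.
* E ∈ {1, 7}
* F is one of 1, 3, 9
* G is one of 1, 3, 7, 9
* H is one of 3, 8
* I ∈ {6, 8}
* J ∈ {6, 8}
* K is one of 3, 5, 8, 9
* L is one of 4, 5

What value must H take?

3

Among the 8 variables, 4 fits only L (and all 8 values in {1, 3, 4, 5, 6, 7, 8, 9} must be used), so L = 4.
The 7 still-open variables together cover exactly {1, 3, 5, 6, 7, 8, 9} — 7 values for 7 variables — and 5 appears only in K's list, so K = 5.
I and J share exactly the 2 values {6, 8}; by pigeonhole those values go to them, so strike 6, 8 from H.
So H = 3.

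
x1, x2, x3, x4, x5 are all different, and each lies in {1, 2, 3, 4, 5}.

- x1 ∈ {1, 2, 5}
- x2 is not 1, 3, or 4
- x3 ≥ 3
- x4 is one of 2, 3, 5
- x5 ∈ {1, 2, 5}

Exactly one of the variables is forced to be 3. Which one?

The 5 variables draw from only 5 values {1, 2, 3, 4, 5}, so each is used; only x3 can be 4, hence x3 = 4.
Among the 4 still-open variables, 3 fits only x4 (and all 4 values in {1, 2, 3, 5} must be used), so x4 = 3.

x4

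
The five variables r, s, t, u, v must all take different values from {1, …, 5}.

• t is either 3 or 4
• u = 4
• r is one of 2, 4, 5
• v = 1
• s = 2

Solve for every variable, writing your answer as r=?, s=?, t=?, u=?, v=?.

s has just one choice, so s = 2. Eliminate 2 elsewhere: r.
That leaves u = 4. So r, t can't be 4.
v has just one choice, so v = 1.
r has just one choice, so r = 5.
That leaves t = 3.

r=5, s=2, t=3, u=4, v=1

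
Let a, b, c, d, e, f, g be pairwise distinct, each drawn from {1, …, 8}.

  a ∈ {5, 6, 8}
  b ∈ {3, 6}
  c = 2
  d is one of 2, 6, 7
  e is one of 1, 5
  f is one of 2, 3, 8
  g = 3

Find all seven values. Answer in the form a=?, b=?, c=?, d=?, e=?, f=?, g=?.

c has just one choice, so c = 2. Eliminate 2 elsewhere: d, f.
g's domain is down to {3}, so g = 3. Eliminate 3 elsewhere: b, f.
b has just one choice, so b = 6. Remove 6 from a, d.
d has just one choice, so d = 7.
f has just one choice, so f = 8. Remove 8 from a.
a must be 5 (only option left). So e can't be 5.
That leaves e = 1.

a=5, b=6, c=2, d=7, e=1, f=8, g=3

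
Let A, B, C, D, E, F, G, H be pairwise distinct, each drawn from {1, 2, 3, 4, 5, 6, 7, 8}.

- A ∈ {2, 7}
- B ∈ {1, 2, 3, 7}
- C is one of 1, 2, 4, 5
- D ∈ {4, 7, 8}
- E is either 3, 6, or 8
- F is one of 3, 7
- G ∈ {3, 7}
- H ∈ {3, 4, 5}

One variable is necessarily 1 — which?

B

The 8 variables draw from only 8 values {1, 2, 3, 4, 5, 6, 7, 8}, so each is used; only E can be 6, hence E = 6.
The 7 still-open variables draw from only 7 values {1, 2, 3, 4, 5, 7, 8}, so each is used; only D can be 8, hence D = 8.
F and G between them cover only {3, 7} — a naked pair. Remove those values from A, B, H.
A's domain is down to {2}, so A = 2. Strike 2 from B, C.
So 1 goes to B.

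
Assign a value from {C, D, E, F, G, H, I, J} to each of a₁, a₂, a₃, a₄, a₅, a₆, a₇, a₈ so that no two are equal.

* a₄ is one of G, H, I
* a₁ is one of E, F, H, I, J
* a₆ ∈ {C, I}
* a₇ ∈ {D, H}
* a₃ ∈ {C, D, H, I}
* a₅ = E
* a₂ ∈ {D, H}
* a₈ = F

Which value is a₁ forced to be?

J

a₅ has just one choice, so a₅ = E. Eliminate E elsewhere: a₁.
a₈ must be F (only option left). So a₁ can't be F.
Among the 6 still-open variables, G fits only a₄ (and all 6 values in {C, D, G, H, I, J} must be used), so a₄ = G.
The 5 still-open variables draw from only 5 values {C, D, H, I, J}, so each is used; only a₁ can be J, hence a₁ = J.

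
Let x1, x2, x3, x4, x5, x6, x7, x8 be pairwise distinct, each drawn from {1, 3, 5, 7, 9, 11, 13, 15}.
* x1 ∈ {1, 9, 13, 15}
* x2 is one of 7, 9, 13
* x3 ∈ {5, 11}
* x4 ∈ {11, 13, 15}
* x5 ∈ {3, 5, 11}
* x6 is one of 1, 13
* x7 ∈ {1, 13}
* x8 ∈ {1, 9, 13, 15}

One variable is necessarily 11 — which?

x4

The 8 variables together cover exactly {1, 3, 5, 7, 9, 11, 13, 15} — 8 values for 8 variables — and 3 appears only in x5's list, so x5 = 3.
The 7 still-open variables together cover exactly {1, 5, 7, 9, 11, 13, 15} — 7 values for 7 variables — and 5 appears only in x3's list, so x3 = 5.
The 6 still-open variables draw from only 6 values {1, 7, 9, 11, 13, 15}, so each is used; only x2 can be 7, hence x2 = 7.
The 5 still-open variables together cover exactly {1, 9, 11, 13, 15} — 5 values for 5 variables — and 11 appears only in x4's list, so x4 = 11.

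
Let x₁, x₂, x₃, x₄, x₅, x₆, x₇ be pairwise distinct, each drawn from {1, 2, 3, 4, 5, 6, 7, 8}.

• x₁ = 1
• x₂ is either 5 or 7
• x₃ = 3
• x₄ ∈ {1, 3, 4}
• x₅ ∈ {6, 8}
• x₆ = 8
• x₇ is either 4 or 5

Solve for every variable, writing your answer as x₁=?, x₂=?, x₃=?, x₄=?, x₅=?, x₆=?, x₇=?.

x₁=1, x₂=7, x₃=3, x₄=4, x₅=6, x₆=8, x₇=5

x₁'s domain is down to {1}, so x₁ = 1. Remove 1 from x₄.
That leaves x₃ = 3. Remove 3 from x₄.
That leaves x₄ = 4. Strike 4 from x₇.
x₆ must be 8 (only option left). Strike 8 from x₅.
x₇ has just one choice, so x₇ = 5. Eliminate 5 elsewhere: x₂.
x₂ has just one choice, so x₂ = 7.
x₅ must be 6 (only option left).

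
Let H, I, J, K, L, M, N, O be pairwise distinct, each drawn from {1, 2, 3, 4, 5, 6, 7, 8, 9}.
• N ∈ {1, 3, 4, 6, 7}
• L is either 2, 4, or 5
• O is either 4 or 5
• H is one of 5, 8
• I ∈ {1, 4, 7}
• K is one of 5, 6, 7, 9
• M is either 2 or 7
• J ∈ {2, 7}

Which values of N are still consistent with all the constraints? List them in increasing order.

3, 6

J and M share exactly the 2 values {2, 7}; by pigeonhole those values go to them, so strike 2, 7 from I, K, L, N.
L and O between them cover only {4, 5} — a naked pair. Remove those values from H, I, K, N.
H must be 8 (only option left).
I must be 1 (only option left). Eliminate 1 elsewhere: N.
No further eliminations apply; N can still be any of 3, 6.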